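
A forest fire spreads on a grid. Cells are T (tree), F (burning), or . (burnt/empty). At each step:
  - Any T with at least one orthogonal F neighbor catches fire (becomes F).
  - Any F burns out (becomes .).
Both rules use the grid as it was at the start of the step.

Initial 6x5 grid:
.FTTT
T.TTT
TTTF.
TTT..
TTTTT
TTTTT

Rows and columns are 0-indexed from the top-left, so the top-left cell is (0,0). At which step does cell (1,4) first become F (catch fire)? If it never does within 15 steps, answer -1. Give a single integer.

Step 1: cell (1,4)='T' (+3 fires, +2 burnt)
Step 2: cell (1,4)='F' (+5 fires, +3 burnt)
  -> target ignites at step 2
Step 3: cell (1,4)='.' (+4 fires, +5 burnt)
Step 4: cell (1,4)='.' (+5 fires, +4 burnt)
Step 5: cell (1,4)='.' (+4 fires, +5 burnt)
Step 6: cell (1,4)='.' (+2 fires, +4 burnt)
Step 7: cell (1,4)='.' (+0 fires, +2 burnt)
  fire out at step 7

2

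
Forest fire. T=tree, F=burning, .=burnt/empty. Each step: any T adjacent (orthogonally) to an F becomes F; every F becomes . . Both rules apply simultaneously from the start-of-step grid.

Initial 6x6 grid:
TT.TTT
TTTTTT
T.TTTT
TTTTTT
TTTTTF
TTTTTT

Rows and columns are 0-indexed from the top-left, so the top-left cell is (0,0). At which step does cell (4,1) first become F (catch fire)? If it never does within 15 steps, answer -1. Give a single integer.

Step 1: cell (4,1)='T' (+3 fires, +1 burnt)
Step 2: cell (4,1)='T' (+4 fires, +3 burnt)
Step 3: cell (4,1)='T' (+5 fires, +4 burnt)
Step 4: cell (4,1)='F' (+6 fires, +5 burnt)
  -> target ignites at step 4
Step 5: cell (4,1)='.' (+6 fires, +6 burnt)
Step 6: cell (4,1)='.' (+4 fires, +6 burnt)
Step 7: cell (4,1)='.' (+2 fires, +4 burnt)
Step 8: cell (4,1)='.' (+2 fires, +2 burnt)
Step 9: cell (4,1)='.' (+1 fires, +2 burnt)
Step 10: cell (4,1)='.' (+0 fires, +1 burnt)
  fire out at step 10

4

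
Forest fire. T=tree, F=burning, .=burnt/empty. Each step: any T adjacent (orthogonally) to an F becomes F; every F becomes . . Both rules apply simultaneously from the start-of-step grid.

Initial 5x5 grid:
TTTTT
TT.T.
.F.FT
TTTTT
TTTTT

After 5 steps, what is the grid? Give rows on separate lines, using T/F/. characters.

Step 1: 5 trees catch fire, 2 burn out
  TTTTT
  TF.F.
  ....F
  TFTFT
  TTTTT
Step 2: 8 trees catch fire, 5 burn out
  TFTFT
  F....
  .....
  F.F.F
  TFTFT
Step 3: 6 trees catch fire, 8 burn out
  F.F.F
  .....
  .....
  .....
  F.F.F
Step 4: 0 trees catch fire, 6 burn out
  .....
  .....
  .....
  .....
  .....
Step 5: 0 trees catch fire, 0 burn out
  .....
  .....
  .....
  .....
  .....

.....
.....
.....
.....
.....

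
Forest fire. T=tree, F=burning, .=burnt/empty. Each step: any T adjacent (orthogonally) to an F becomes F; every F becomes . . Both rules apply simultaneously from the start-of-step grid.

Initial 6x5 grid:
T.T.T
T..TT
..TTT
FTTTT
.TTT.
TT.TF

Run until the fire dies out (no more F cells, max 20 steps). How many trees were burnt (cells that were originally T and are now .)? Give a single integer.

Answer: 16

Derivation:
Step 1: +2 fires, +2 burnt (F count now 2)
Step 2: +3 fires, +2 burnt (F count now 3)
Step 3: +4 fires, +3 burnt (F count now 4)
Step 4: +3 fires, +4 burnt (F count now 3)
Step 5: +2 fires, +3 burnt (F count now 2)
Step 6: +1 fires, +2 burnt (F count now 1)
Step 7: +1 fires, +1 burnt (F count now 1)
Step 8: +0 fires, +1 burnt (F count now 0)
Fire out after step 8
Initially T: 19, now '.': 27
Total burnt (originally-T cells now '.'): 16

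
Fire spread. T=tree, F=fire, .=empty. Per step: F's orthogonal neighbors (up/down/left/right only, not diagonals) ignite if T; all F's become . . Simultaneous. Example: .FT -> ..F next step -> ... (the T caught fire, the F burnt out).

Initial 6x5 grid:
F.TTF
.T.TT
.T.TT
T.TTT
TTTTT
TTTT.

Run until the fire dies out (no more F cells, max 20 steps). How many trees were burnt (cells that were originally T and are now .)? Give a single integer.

Step 1: +2 fires, +2 burnt (F count now 2)
Step 2: +3 fires, +2 burnt (F count now 3)
Step 3: +2 fires, +3 burnt (F count now 2)
Step 4: +2 fires, +2 burnt (F count now 2)
Step 5: +2 fires, +2 burnt (F count now 2)
Step 6: +2 fires, +2 burnt (F count now 2)
Step 7: +2 fires, +2 burnt (F count now 2)
Step 8: +2 fires, +2 burnt (F count now 2)
Step 9: +2 fires, +2 burnt (F count now 2)
Step 10: +0 fires, +2 burnt (F count now 0)
Fire out after step 10
Initially T: 21, now '.': 28
Total burnt (originally-T cells now '.'): 19

Answer: 19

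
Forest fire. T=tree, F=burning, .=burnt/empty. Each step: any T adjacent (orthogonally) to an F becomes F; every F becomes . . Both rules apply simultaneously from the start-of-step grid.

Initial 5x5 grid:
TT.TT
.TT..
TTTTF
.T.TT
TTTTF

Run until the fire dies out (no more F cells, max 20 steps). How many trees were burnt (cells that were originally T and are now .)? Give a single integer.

Answer: 15

Derivation:
Step 1: +3 fires, +2 burnt (F count now 3)
Step 2: +3 fires, +3 burnt (F count now 3)
Step 3: +3 fires, +3 burnt (F count now 3)
Step 4: +4 fires, +3 burnt (F count now 4)
Step 5: +1 fires, +4 burnt (F count now 1)
Step 6: +1 fires, +1 burnt (F count now 1)
Step 7: +0 fires, +1 burnt (F count now 0)
Fire out after step 7
Initially T: 17, now '.': 23
Total burnt (originally-T cells now '.'): 15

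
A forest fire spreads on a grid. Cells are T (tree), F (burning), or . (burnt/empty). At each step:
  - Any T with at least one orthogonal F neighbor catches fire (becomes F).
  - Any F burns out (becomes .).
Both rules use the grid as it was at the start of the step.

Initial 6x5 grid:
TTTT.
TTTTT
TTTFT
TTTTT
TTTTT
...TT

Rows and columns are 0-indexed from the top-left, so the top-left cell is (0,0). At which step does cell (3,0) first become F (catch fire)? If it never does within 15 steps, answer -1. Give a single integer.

Step 1: cell (3,0)='T' (+4 fires, +1 burnt)
Step 2: cell (3,0)='T' (+7 fires, +4 burnt)
Step 3: cell (3,0)='T' (+7 fires, +7 burnt)
Step 4: cell (3,0)='F' (+5 fires, +7 burnt)
  -> target ignites at step 4
Step 5: cell (3,0)='.' (+2 fires, +5 burnt)
Step 6: cell (3,0)='.' (+0 fires, +2 burnt)
  fire out at step 6

4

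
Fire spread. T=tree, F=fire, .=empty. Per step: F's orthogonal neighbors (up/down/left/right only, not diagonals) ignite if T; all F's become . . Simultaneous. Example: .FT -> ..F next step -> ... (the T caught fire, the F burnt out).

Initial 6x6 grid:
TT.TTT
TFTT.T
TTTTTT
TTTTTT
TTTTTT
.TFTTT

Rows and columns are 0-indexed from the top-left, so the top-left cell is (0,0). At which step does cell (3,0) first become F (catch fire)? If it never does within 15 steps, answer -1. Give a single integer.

Step 1: cell (3,0)='T' (+7 fires, +2 burnt)
Step 2: cell (3,0)='T' (+9 fires, +7 burnt)
Step 3: cell (3,0)='F' (+7 fires, +9 burnt)
  -> target ignites at step 3
Step 4: cell (3,0)='.' (+4 fires, +7 burnt)
Step 5: cell (3,0)='.' (+3 fires, +4 burnt)
Step 6: cell (3,0)='.' (+1 fires, +3 burnt)
Step 7: cell (3,0)='.' (+0 fires, +1 burnt)
  fire out at step 7

3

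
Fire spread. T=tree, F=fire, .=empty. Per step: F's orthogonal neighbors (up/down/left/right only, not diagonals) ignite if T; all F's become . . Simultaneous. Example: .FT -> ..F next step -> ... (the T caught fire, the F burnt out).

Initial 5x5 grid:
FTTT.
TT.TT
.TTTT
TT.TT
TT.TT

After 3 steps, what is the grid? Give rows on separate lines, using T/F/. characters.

Step 1: 2 trees catch fire, 1 burn out
  .FTT.
  FT.TT
  .TTTT
  TT.TT
  TT.TT
Step 2: 2 trees catch fire, 2 burn out
  ..FT.
  .F.TT
  .TTTT
  TT.TT
  TT.TT
Step 3: 2 trees catch fire, 2 burn out
  ...F.
  ...TT
  .FTTT
  TT.TT
  TT.TT

...F.
...TT
.FTTT
TT.TT
TT.TT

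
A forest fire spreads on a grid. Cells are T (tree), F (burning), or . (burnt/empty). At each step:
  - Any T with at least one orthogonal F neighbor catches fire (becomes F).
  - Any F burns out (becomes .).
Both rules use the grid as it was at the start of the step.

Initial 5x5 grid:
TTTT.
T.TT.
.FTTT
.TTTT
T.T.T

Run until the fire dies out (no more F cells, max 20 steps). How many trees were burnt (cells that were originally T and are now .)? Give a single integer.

Answer: 16

Derivation:
Step 1: +2 fires, +1 burnt (F count now 2)
Step 2: +3 fires, +2 burnt (F count now 3)
Step 3: +5 fires, +3 burnt (F count now 5)
Step 4: +3 fires, +5 burnt (F count now 3)
Step 5: +2 fires, +3 burnt (F count now 2)
Step 6: +1 fires, +2 burnt (F count now 1)
Step 7: +0 fires, +1 burnt (F count now 0)
Fire out after step 7
Initially T: 17, now '.': 24
Total burnt (originally-T cells now '.'): 16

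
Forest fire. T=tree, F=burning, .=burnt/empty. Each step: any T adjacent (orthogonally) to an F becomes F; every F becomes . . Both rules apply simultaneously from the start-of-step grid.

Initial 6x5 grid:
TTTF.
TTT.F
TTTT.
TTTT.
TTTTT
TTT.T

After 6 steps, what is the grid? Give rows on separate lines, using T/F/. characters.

Step 1: 1 trees catch fire, 2 burn out
  TTF..
  TTT..
  TTTT.
  TTTT.
  TTTTT
  TTT.T
Step 2: 2 trees catch fire, 1 burn out
  TF...
  TTF..
  TTTT.
  TTTT.
  TTTTT
  TTT.T
Step 3: 3 trees catch fire, 2 burn out
  F....
  TF...
  TTFT.
  TTTT.
  TTTTT
  TTT.T
Step 4: 4 trees catch fire, 3 burn out
  .....
  F....
  TF.F.
  TTFT.
  TTTTT
  TTT.T
Step 5: 4 trees catch fire, 4 burn out
  .....
  .....
  F....
  TF.F.
  TTFTT
  TTT.T
Step 6: 4 trees catch fire, 4 burn out
  .....
  .....
  .....
  F....
  TF.FT
  TTF.T

.....
.....
.....
F....
TF.FT
TTF.T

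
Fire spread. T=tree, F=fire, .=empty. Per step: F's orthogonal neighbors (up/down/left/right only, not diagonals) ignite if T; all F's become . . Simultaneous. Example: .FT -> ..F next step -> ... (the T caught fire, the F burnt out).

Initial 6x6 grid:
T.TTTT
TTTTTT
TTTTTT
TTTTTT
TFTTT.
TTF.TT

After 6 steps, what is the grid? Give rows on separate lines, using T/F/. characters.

Step 1: 4 trees catch fire, 2 burn out
  T.TTTT
  TTTTTT
  TTTTTT
  TFTTTT
  F.FTT.
  TF..TT
Step 2: 5 trees catch fire, 4 burn out
  T.TTTT
  TTTTTT
  TFTTTT
  F.FTTT
  ...FT.
  F...TT
Step 3: 5 trees catch fire, 5 burn out
  T.TTTT
  TFTTTT
  F.FTTT
  ...FTT
  ....F.
  ....TT
Step 4: 5 trees catch fire, 5 burn out
  T.TTTT
  F.FTTT
  ...FTT
  ....FT
  ......
  ....FT
Step 5: 6 trees catch fire, 5 burn out
  F.FTTT
  ...FTT
  ....FT
  .....F
  ......
  .....F
Step 6: 3 trees catch fire, 6 burn out
  ...FTT
  ....FT
  .....F
  ......
  ......
  ......

...FTT
....FT
.....F
......
......
......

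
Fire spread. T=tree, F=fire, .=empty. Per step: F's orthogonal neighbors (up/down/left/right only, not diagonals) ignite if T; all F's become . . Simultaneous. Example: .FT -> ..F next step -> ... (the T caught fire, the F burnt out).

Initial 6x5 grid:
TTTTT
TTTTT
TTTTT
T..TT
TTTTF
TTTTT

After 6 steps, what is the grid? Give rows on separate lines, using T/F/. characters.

Step 1: 3 trees catch fire, 1 burn out
  TTTTT
  TTTTT
  TTTTT
  T..TF
  TTTF.
  TTTTF
Step 2: 4 trees catch fire, 3 burn out
  TTTTT
  TTTTT
  TTTTF
  T..F.
  TTF..
  TTTF.
Step 3: 4 trees catch fire, 4 burn out
  TTTTT
  TTTTF
  TTTF.
  T....
  TF...
  TTF..
Step 4: 5 trees catch fire, 4 burn out
  TTTTF
  TTTF.
  TTF..
  T....
  F....
  TF...
Step 5: 5 trees catch fire, 5 burn out
  TTTF.
  TTF..
  TF...
  F....
  .....
  F....
Step 6: 3 trees catch fire, 5 burn out
  TTF..
  TF...
  F....
  .....
  .....
  .....

TTF..
TF...
F....
.....
.....
.....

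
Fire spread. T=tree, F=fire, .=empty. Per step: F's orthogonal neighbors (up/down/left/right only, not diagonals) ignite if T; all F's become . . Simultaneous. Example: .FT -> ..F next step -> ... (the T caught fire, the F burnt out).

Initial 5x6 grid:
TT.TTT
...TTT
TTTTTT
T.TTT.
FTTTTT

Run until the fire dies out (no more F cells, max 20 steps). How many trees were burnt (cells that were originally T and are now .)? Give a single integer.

Answer: 21

Derivation:
Step 1: +2 fires, +1 burnt (F count now 2)
Step 2: +2 fires, +2 burnt (F count now 2)
Step 3: +3 fires, +2 burnt (F count now 3)
Step 4: +3 fires, +3 burnt (F count now 3)
Step 5: +3 fires, +3 burnt (F count now 3)
Step 6: +2 fires, +3 burnt (F count now 2)
Step 7: +3 fires, +2 burnt (F count now 3)
Step 8: +2 fires, +3 burnt (F count now 2)
Step 9: +1 fires, +2 burnt (F count now 1)
Step 10: +0 fires, +1 burnt (F count now 0)
Fire out after step 10
Initially T: 23, now '.': 28
Total burnt (originally-T cells now '.'): 21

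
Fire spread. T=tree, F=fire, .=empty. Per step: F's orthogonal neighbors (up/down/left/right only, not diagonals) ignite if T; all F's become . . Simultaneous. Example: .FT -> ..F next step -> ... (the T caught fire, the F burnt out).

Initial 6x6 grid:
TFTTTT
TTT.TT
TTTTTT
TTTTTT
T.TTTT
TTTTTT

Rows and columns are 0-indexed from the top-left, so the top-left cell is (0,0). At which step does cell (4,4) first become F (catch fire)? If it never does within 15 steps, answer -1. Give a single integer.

Step 1: cell (4,4)='T' (+3 fires, +1 burnt)
Step 2: cell (4,4)='T' (+4 fires, +3 burnt)
Step 3: cell (4,4)='T' (+4 fires, +4 burnt)
Step 4: cell (4,4)='T' (+5 fires, +4 burnt)
Step 5: cell (4,4)='T' (+5 fires, +5 burnt)
Step 6: cell (4,4)='T' (+5 fires, +5 burnt)
Step 7: cell (4,4)='F' (+4 fires, +5 burnt)
  -> target ignites at step 7
Step 8: cell (4,4)='.' (+2 fires, +4 burnt)
Step 9: cell (4,4)='.' (+1 fires, +2 burnt)
Step 10: cell (4,4)='.' (+0 fires, +1 burnt)
  fire out at step 10

7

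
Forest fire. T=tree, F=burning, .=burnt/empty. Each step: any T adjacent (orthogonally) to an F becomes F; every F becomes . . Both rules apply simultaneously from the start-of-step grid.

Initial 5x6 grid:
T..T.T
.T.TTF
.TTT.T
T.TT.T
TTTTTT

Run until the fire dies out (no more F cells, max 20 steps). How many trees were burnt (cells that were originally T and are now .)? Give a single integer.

Answer: 19

Derivation:
Step 1: +3 fires, +1 burnt (F count now 3)
Step 2: +2 fires, +3 burnt (F count now 2)
Step 3: +3 fires, +2 burnt (F count now 3)
Step 4: +3 fires, +3 burnt (F count now 3)
Step 5: +3 fires, +3 burnt (F count now 3)
Step 6: +2 fires, +3 burnt (F count now 2)
Step 7: +1 fires, +2 burnt (F count now 1)
Step 8: +1 fires, +1 burnt (F count now 1)
Step 9: +1 fires, +1 burnt (F count now 1)
Step 10: +0 fires, +1 burnt (F count now 0)
Fire out after step 10
Initially T: 20, now '.': 29
Total burnt (originally-T cells now '.'): 19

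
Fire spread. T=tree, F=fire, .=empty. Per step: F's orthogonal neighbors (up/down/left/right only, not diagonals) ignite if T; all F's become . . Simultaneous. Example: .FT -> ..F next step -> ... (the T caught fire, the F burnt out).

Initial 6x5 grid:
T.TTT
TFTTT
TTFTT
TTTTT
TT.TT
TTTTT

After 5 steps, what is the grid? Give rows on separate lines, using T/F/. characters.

Step 1: 5 trees catch fire, 2 burn out
  T.TTT
  F.FTT
  TF.FT
  TTFTT
  TT.TT
  TTTTT
Step 2: 7 trees catch fire, 5 burn out
  F.FTT
  ...FT
  F...F
  TF.FT
  TT.TT
  TTTTT
Step 3: 6 trees catch fire, 7 burn out
  ...FT
  ....F
  .....
  F...F
  TF.FT
  TTTTT
Step 4: 5 trees catch fire, 6 burn out
  ....F
  .....
  .....
  .....
  F...F
  TFTFT
Step 5: 3 trees catch fire, 5 burn out
  .....
  .....
  .....
  .....
  .....
  F.F.F

.....
.....
.....
.....
.....
F.F.F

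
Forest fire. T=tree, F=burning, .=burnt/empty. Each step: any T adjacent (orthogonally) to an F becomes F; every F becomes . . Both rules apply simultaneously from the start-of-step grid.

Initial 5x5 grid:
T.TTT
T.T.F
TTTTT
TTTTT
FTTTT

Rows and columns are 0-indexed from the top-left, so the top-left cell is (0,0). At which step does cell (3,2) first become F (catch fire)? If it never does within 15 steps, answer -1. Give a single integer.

Step 1: cell (3,2)='T' (+4 fires, +2 burnt)
Step 2: cell (3,2)='T' (+6 fires, +4 burnt)
Step 3: cell (3,2)='F' (+8 fires, +6 burnt)
  -> target ignites at step 3
Step 4: cell (3,2)='.' (+2 fires, +8 burnt)
Step 5: cell (3,2)='.' (+0 fires, +2 burnt)
  fire out at step 5

3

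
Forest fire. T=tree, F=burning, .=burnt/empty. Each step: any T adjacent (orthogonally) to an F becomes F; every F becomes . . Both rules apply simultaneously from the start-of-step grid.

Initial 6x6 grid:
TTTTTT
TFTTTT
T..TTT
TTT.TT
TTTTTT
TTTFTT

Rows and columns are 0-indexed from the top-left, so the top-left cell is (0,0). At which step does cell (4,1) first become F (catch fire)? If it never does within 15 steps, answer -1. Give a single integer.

Step 1: cell (4,1)='T' (+6 fires, +2 burnt)
Step 2: cell (4,1)='T' (+8 fires, +6 burnt)
Step 3: cell (4,1)='F' (+9 fires, +8 burnt)
  -> target ignites at step 3
Step 4: cell (4,1)='.' (+6 fires, +9 burnt)
Step 5: cell (4,1)='.' (+2 fires, +6 burnt)
Step 6: cell (4,1)='.' (+0 fires, +2 burnt)
  fire out at step 6

3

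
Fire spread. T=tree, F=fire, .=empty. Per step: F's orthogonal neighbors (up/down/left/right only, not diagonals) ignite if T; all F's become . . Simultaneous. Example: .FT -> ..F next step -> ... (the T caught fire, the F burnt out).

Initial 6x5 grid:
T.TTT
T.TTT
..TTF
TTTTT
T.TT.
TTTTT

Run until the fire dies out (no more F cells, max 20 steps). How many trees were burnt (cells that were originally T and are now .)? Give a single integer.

Step 1: +3 fires, +1 burnt (F count now 3)
Step 2: +4 fires, +3 burnt (F count now 4)
Step 3: +4 fires, +4 burnt (F count now 4)
Step 4: +4 fires, +4 burnt (F count now 4)
Step 5: +3 fires, +4 burnt (F count now 3)
Step 6: +2 fires, +3 burnt (F count now 2)
Step 7: +1 fires, +2 burnt (F count now 1)
Step 8: +0 fires, +1 burnt (F count now 0)
Fire out after step 8
Initially T: 23, now '.': 28
Total burnt (originally-T cells now '.'): 21

Answer: 21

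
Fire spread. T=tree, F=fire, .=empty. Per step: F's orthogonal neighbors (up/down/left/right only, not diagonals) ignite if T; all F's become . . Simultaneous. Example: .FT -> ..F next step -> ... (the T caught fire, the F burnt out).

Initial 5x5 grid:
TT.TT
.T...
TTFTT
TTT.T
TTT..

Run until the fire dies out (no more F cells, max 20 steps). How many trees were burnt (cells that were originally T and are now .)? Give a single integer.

Step 1: +3 fires, +1 burnt (F count now 3)
Step 2: +5 fires, +3 burnt (F count now 5)
Step 3: +4 fires, +5 burnt (F count now 4)
Step 4: +2 fires, +4 burnt (F count now 2)
Step 5: +0 fires, +2 burnt (F count now 0)
Fire out after step 5
Initially T: 16, now '.': 23
Total burnt (originally-T cells now '.'): 14

Answer: 14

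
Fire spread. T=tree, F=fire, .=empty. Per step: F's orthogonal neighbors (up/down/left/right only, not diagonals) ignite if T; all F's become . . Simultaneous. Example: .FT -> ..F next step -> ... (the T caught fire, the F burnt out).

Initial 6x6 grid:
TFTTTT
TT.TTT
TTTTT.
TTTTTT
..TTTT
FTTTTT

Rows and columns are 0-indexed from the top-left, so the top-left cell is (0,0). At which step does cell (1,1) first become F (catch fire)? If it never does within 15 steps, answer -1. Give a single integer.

Step 1: cell (1,1)='F' (+4 fires, +2 burnt)
  -> target ignites at step 1
Step 2: cell (1,1)='.' (+4 fires, +4 burnt)
Step 3: cell (1,1)='.' (+7 fires, +4 burnt)
Step 4: cell (1,1)='.' (+7 fires, +7 burnt)
Step 5: cell (1,1)='.' (+5 fires, +7 burnt)
Step 6: cell (1,1)='.' (+2 fires, +5 burnt)
Step 7: cell (1,1)='.' (+1 fires, +2 burnt)
Step 8: cell (1,1)='.' (+0 fires, +1 burnt)
  fire out at step 8

1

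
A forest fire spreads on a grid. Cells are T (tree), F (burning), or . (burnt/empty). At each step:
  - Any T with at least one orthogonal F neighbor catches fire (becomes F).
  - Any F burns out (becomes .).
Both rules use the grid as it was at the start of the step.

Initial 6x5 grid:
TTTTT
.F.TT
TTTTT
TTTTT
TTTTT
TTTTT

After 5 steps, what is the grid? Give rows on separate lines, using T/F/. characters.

Step 1: 2 trees catch fire, 1 burn out
  TFTTT
  ...TT
  TFTTT
  TTTTT
  TTTTT
  TTTTT
Step 2: 5 trees catch fire, 2 burn out
  F.FTT
  ...TT
  F.FTT
  TFTTT
  TTTTT
  TTTTT
Step 3: 5 trees catch fire, 5 burn out
  ...FT
  ...TT
  ...FT
  F.FTT
  TFTTT
  TTTTT
Step 4: 7 trees catch fire, 5 burn out
  ....F
  ...FT
  ....F
  ...FT
  F.FTT
  TFTTT
Step 5: 5 trees catch fire, 7 burn out
  .....
  ....F
  .....
  ....F
  ...FT
  F.FTT

.....
....F
.....
....F
...FT
F.FTT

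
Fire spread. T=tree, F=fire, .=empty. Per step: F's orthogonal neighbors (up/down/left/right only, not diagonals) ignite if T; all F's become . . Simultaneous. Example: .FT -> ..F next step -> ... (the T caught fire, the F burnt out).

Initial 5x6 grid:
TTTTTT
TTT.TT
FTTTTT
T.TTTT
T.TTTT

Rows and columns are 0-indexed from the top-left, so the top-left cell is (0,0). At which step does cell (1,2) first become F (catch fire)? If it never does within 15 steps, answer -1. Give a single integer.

Step 1: cell (1,2)='T' (+3 fires, +1 burnt)
Step 2: cell (1,2)='T' (+4 fires, +3 burnt)
Step 3: cell (1,2)='F' (+4 fires, +4 burnt)
  -> target ignites at step 3
Step 4: cell (1,2)='.' (+4 fires, +4 burnt)
Step 5: cell (1,2)='.' (+5 fires, +4 burnt)
Step 6: cell (1,2)='.' (+4 fires, +5 burnt)
Step 7: cell (1,2)='.' (+2 fires, +4 burnt)
Step 8: cell (1,2)='.' (+0 fires, +2 burnt)
  fire out at step 8

3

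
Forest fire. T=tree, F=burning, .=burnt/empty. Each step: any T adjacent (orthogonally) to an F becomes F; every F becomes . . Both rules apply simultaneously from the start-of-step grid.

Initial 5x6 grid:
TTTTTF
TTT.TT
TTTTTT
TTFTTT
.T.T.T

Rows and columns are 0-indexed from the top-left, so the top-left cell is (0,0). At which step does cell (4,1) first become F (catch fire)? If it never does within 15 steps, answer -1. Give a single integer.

Step 1: cell (4,1)='T' (+5 fires, +2 burnt)
Step 2: cell (4,1)='F' (+10 fires, +5 burnt)
  -> target ignites at step 2
Step 3: cell (4,1)='.' (+5 fires, +10 burnt)
Step 4: cell (4,1)='.' (+3 fires, +5 burnt)
Step 5: cell (4,1)='.' (+1 fires, +3 burnt)
Step 6: cell (4,1)='.' (+0 fires, +1 burnt)
  fire out at step 6

2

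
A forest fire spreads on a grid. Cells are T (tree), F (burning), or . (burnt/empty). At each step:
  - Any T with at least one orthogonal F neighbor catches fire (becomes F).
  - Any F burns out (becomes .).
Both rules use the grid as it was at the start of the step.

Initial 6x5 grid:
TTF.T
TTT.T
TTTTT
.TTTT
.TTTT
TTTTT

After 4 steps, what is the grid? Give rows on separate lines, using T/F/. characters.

Step 1: 2 trees catch fire, 1 burn out
  TF..T
  TTF.T
  TTTTT
  .TTTT
  .TTTT
  TTTTT
Step 2: 3 trees catch fire, 2 burn out
  F...T
  TF..T
  TTFTT
  .TTTT
  .TTTT
  TTTTT
Step 3: 4 trees catch fire, 3 burn out
  ....T
  F...T
  TF.FT
  .TFTT
  .TTTT
  TTTTT
Step 4: 5 trees catch fire, 4 burn out
  ....T
  ....T
  F...F
  .F.FT
  .TFTT
  TTTTT

....T
....T
F...F
.F.FT
.TFTT
TTTTT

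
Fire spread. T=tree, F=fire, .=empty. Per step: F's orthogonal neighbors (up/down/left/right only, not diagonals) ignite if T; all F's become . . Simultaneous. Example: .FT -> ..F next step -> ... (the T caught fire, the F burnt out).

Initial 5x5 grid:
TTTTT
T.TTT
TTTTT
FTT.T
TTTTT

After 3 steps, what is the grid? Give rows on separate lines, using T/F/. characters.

Step 1: 3 trees catch fire, 1 burn out
  TTTTT
  T.TTT
  FTTTT
  .FT.T
  FTTTT
Step 2: 4 trees catch fire, 3 burn out
  TTTTT
  F.TTT
  .FTTT
  ..F.T
  .FTTT
Step 3: 3 trees catch fire, 4 burn out
  FTTTT
  ..TTT
  ..FTT
  ....T
  ..FTT

FTTTT
..TTT
..FTT
....T
..FTT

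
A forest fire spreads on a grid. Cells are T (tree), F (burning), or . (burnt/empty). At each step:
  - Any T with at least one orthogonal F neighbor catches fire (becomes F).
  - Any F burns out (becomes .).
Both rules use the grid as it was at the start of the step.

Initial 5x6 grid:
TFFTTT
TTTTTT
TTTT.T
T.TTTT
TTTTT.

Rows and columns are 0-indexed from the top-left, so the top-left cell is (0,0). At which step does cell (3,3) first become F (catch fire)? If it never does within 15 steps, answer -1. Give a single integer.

Step 1: cell (3,3)='T' (+4 fires, +2 burnt)
Step 2: cell (3,3)='T' (+5 fires, +4 burnt)
Step 3: cell (3,3)='T' (+5 fires, +5 burnt)
Step 4: cell (3,3)='F' (+4 fires, +5 burnt)
  -> target ignites at step 4
Step 5: cell (3,3)='.' (+5 fires, +4 burnt)
Step 6: cell (3,3)='.' (+2 fires, +5 burnt)
Step 7: cell (3,3)='.' (+0 fires, +2 burnt)
  fire out at step 7

4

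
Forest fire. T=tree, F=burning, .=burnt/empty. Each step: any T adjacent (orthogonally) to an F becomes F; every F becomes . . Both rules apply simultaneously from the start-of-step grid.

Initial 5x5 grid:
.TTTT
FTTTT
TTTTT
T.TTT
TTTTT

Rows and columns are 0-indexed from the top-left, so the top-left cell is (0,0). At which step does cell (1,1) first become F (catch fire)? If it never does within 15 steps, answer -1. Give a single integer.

Step 1: cell (1,1)='F' (+2 fires, +1 burnt)
  -> target ignites at step 1
Step 2: cell (1,1)='.' (+4 fires, +2 burnt)
Step 3: cell (1,1)='.' (+4 fires, +4 burnt)
Step 4: cell (1,1)='.' (+5 fires, +4 burnt)
Step 5: cell (1,1)='.' (+4 fires, +5 burnt)
Step 6: cell (1,1)='.' (+2 fires, +4 burnt)
Step 7: cell (1,1)='.' (+1 fires, +2 burnt)
Step 8: cell (1,1)='.' (+0 fires, +1 burnt)
  fire out at step 8

1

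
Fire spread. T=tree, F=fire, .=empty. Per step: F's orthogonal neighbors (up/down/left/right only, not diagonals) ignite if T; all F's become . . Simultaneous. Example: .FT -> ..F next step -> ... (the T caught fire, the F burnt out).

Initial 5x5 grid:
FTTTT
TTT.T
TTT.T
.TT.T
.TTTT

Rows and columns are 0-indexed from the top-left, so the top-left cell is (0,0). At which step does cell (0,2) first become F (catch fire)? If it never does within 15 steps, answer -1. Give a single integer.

Step 1: cell (0,2)='T' (+2 fires, +1 burnt)
Step 2: cell (0,2)='F' (+3 fires, +2 burnt)
  -> target ignites at step 2
Step 3: cell (0,2)='.' (+3 fires, +3 burnt)
Step 4: cell (0,2)='.' (+3 fires, +3 burnt)
Step 5: cell (0,2)='.' (+3 fires, +3 burnt)
Step 6: cell (0,2)='.' (+2 fires, +3 burnt)
Step 7: cell (0,2)='.' (+2 fires, +2 burnt)
Step 8: cell (0,2)='.' (+1 fires, +2 burnt)
Step 9: cell (0,2)='.' (+0 fires, +1 burnt)
  fire out at step 9

2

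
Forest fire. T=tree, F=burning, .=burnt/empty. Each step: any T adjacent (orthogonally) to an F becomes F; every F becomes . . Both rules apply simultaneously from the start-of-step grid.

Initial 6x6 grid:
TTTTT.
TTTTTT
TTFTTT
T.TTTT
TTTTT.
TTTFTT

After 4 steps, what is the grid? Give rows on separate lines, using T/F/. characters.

Step 1: 7 trees catch fire, 2 burn out
  TTTTT.
  TTFTTT
  TF.FTT
  T.FTTT
  TTTFT.
  TTF.FT
Step 2: 10 trees catch fire, 7 burn out
  TTFTT.
  TF.FTT
  F...FT
  T..FTT
  TTF.F.
  TF...F
Step 3: 9 trees catch fire, 10 burn out
  TF.FT.
  F...FT
  .....F
  F...FT
  TF....
  F.....
Step 4: 5 trees catch fire, 9 burn out
  F...F.
  .....F
  ......
  .....F
  F.....
  ......

F...F.
.....F
......
.....F
F.....
......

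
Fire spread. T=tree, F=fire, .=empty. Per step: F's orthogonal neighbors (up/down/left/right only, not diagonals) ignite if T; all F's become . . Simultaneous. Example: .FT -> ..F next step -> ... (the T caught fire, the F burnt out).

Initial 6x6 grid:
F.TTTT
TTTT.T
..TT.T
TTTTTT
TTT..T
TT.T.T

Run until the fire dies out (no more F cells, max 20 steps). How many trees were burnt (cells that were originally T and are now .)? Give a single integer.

Answer: 25

Derivation:
Step 1: +1 fires, +1 burnt (F count now 1)
Step 2: +1 fires, +1 burnt (F count now 1)
Step 3: +1 fires, +1 burnt (F count now 1)
Step 4: +3 fires, +1 burnt (F count now 3)
Step 5: +3 fires, +3 burnt (F count now 3)
Step 6: +4 fires, +3 burnt (F count now 4)
Step 7: +4 fires, +4 burnt (F count now 4)
Step 8: +4 fires, +4 burnt (F count now 4)
Step 9: +3 fires, +4 burnt (F count now 3)
Step 10: +1 fires, +3 burnt (F count now 1)
Step 11: +0 fires, +1 burnt (F count now 0)
Fire out after step 11
Initially T: 26, now '.': 35
Total burnt (originally-T cells now '.'): 25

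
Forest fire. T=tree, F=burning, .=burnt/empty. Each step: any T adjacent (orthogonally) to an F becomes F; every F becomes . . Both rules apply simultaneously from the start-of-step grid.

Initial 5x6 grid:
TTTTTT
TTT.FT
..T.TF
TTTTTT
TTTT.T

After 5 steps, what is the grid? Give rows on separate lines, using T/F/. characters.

Step 1: 4 trees catch fire, 2 burn out
  TTTTFT
  TTT..F
  ..T.F.
  TTTTTF
  TTTT.T
Step 2: 4 trees catch fire, 4 burn out
  TTTF.F
  TTT...
  ..T...
  TTTTF.
  TTTT.F
Step 3: 2 trees catch fire, 4 burn out
  TTF...
  TTT...
  ..T...
  TTTF..
  TTTT..
Step 4: 4 trees catch fire, 2 burn out
  TF....
  TTF...
  ..T...
  TTF...
  TTTF..
Step 5: 5 trees catch fire, 4 burn out
  F.....
  TF....
  ..F...
  TF....
  TTF...

F.....
TF....
..F...
TF....
TTF...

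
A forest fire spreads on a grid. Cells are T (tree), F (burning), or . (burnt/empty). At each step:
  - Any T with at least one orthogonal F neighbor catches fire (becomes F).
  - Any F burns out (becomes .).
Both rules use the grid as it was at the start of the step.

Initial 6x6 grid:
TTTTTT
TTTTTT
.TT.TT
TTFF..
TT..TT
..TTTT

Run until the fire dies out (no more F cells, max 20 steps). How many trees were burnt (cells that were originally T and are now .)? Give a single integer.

Answer: 20

Derivation:
Step 1: +2 fires, +2 burnt (F count now 2)
Step 2: +4 fires, +2 burnt (F count now 4)
Step 3: +4 fires, +4 burnt (F count now 4)
Step 4: +4 fires, +4 burnt (F count now 4)
Step 5: +4 fires, +4 burnt (F count now 4)
Step 6: +2 fires, +4 burnt (F count now 2)
Step 7: +0 fires, +2 burnt (F count now 0)
Fire out after step 7
Initially T: 26, now '.': 30
Total burnt (originally-T cells now '.'): 20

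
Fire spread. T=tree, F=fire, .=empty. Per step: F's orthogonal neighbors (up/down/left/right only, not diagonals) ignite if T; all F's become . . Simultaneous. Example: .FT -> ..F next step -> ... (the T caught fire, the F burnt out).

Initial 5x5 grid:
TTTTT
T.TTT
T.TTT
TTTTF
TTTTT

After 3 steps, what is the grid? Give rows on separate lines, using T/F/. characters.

Step 1: 3 trees catch fire, 1 burn out
  TTTTT
  T.TTT
  T.TTF
  TTTF.
  TTTTF
Step 2: 4 trees catch fire, 3 burn out
  TTTTT
  T.TTF
  T.TF.
  TTF..
  TTTF.
Step 3: 5 trees catch fire, 4 burn out
  TTTTF
  T.TF.
  T.F..
  TF...
  TTF..

TTTTF
T.TF.
T.F..
TF...
TTF..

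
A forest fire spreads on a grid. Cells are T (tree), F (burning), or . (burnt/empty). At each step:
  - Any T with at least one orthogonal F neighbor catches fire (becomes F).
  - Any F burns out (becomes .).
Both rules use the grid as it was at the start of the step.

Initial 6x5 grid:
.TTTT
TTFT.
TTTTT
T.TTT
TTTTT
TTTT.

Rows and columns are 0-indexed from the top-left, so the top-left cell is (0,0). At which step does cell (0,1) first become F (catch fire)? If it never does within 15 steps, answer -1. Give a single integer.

Step 1: cell (0,1)='T' (+4 fires, +1 burnt)
Step 2: cell (0,1)='F' (+6 fires, +4 burnt)
  -> target ignites at step 2
Step 3: cell (0,1)='.' (+5 fires, +6 burnt)
Step 4: cell (0,1)='.' (+5 fires, +5 burnt)
Step 5: cell (0,1)='.' (+4 fires, +5 burnt)
Step 6: cell (0,1)='.' (+1 fires, +4 burnt)
Step 7: cell (0,1)='.' (+0 fires, +1 burnt)
  fire out at step 7

2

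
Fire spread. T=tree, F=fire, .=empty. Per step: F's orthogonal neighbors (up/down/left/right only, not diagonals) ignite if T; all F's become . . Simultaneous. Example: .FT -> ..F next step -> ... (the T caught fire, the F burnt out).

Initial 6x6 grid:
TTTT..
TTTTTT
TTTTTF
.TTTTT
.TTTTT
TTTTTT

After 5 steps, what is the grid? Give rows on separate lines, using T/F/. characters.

Step 1: 3 trees catch fire, 1 burn out
  TTTT..
  TTTTTF
  TTTTF.
  .TTTTF
  .TTTTT
  TTTTTT
Step 2: 4 trees catch fire, 3 burn out
  TTTT..
  TTTTF.
  TTTF..
  .TTTF.
  .TTTTF
  TTTTTT
Step 3: 5 trees catch fire, 4 burn out
  TTTT..
  TTTF..
  TTF...
  .TTF..
  .TTTF.
  TTTTTF
Step 4: 6 trees catch fire, 5 burn out
  TTTF..
  TTF...
  TF....
  .TF...
  .TTF..
  TTTTF.
Step 5: 6 trees catch fire, 6 burn out
  TTF...
  TF....
  F.....
  .F....
  .TF...
  TTTF..

TTF...
TF....
F.....
.F....
.TF...
TTTF..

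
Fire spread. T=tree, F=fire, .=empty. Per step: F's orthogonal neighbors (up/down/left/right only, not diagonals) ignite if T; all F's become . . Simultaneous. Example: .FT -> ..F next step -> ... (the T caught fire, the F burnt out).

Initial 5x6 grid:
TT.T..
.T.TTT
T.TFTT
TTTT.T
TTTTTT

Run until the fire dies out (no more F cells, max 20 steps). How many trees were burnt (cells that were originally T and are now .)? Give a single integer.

Answer: 19

Derivation:
Step 1: +4 fires, +1 burnt (F count now 4)
Step 2: +5 fires, +4 burnt (F count now 5)
Step 3: +5 fires, +5 burnt (F count now 5)
Step 4: +3 fires, +5 burnt (F count now 3)
Step 5: +2 fires, +3 burnt (F count now 2)
Step 6: +0 fires, +2 burnt (F count now 0)
Fire out after step 6
Initially T: 22, now '.': 27
Total burnt (originally-T cells now '.'): 19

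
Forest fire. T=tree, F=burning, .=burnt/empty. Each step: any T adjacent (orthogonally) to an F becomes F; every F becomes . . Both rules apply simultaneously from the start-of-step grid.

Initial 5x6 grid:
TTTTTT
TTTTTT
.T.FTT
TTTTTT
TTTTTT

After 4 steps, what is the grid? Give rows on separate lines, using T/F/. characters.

Step 1: 3 trees catch fire, 1 burn out
  TTTTTT
  TTTFTT
  .T..FT
  TTTFTT
  TTTTTT
Step 2: 7 trees catch fire, 3 burn out
  TTTFTT
  TTF.FT
  .T...F
  TTF.FT
  TTTFTT
Step 3: 8 trees catch fire, 7 burn out
  TTF.FT
  TF...F
  .T....
  TF...F
  TTF.FT
Step 4: 7 trees catch fire, 8 burn out
  TF...F
  F.....
  .F....
  F.....
  TF...F

TF...F
F.....
.F....
F.....
TF...F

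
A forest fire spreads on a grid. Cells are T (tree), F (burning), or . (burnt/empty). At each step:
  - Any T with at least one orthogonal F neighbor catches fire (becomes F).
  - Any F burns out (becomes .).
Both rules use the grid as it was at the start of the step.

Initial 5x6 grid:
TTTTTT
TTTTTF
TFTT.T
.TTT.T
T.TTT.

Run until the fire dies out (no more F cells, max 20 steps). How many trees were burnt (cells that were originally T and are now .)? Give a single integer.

Step 1: +7 fires, +2 burnt (F count now 7)
Step 2: +8 fires, +7 burnt (F count now 8)
Step 3: +5 fires, +8 burnt (F count now 5)
Step 4: +1 fires, +5 burnt (F count now 1)
Step 5: +1 fires, +1 burnt (F count now 1)
Step 6: +0 fires, +1 burnt (F count now 0)
Fire out after step 6
Initially T: 23, now '.': 29
Total burnt (originally-T cells now '.'): 22

Answer: 22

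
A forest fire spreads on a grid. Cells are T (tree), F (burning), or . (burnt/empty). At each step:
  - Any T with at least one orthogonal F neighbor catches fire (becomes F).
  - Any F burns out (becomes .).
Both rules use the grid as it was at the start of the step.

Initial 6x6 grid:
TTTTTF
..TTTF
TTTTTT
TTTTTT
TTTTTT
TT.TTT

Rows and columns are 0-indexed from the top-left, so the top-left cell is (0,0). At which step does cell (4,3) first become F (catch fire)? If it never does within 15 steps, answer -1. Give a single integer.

Step 1: cell (4,3)='T' (+3 fires, +2 burnt)
Step 2: cell (4,3)='T' (+4 fires, +3 burnt)
Step 3: cell (4,3)='T' (+5 fires, +4 burnt)
Step 4: cell (4,3)='T' (+5 fires, +5 burnt)
Step 5: cell (4,3)='F' (+5 fires, +5 burnt)
  -> target ignites at step 5
Step 6: cell (4,3)='.' (+4 fires, +5 burnt)
Step 7: cell (4,3)='.' (+2 fires, +4 burnt)
Step 8: cell (4,3)='.' (+2 fires, +2 burnt)
Step 9: cell (4,3)='.' (+1 fires, +2 burnt)
Step 10: cell (4,3)='.' (+0 fires, +1 burnt)
  fire out at step 10

5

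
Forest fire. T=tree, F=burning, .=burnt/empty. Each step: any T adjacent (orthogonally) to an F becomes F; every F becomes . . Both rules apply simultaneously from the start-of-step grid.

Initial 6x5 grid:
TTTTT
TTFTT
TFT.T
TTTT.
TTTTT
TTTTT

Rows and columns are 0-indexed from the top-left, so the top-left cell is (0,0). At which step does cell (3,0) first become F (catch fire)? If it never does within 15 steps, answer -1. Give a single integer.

Step 1: cell (3,0)='T' (+6 fires, +2 burnt)
Step 2: cell (3,0)='F' (+7 fires, +6 burnt)
  -> target ignites at step 2
Step 3: cell (3,0)='.' (+7 fires, +7 burnt)
Step 4: cell (3,0)='.' (+3 fires, +7 burnt)
Step 5: cell (3,0)='.' (+2 fires, +3 burnt)
Step 6: cell (3,0)='.' (+1 fires, +2 burnt)
Step 7: cell (3,0)='.' (+0 fires, +1 burnt)
  fire out at step 7

2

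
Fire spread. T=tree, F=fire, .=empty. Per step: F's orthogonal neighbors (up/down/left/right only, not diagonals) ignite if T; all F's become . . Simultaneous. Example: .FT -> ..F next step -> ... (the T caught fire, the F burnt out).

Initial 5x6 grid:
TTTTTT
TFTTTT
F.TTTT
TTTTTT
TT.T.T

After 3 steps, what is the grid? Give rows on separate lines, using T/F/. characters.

Step 1: 4 trees catch fire, 2 burn out
  TFTTTT
  F.FTTT
  ..TTTT
  FTTTTT
  TT.T.T
Step 2: 6 trees catch fire, 4 burn out
  F.FTTT
  ...FTT
  ..FTTT
  .FTTTT
  FT.T.T
Step 3: 5 trees catch fire, 6 burn out
  ...FTT
  ....FT
  ...FTT
  ..FTTT
  .F.T.T

...FTT
....FT
...FTT
..FTTT
.F.T.T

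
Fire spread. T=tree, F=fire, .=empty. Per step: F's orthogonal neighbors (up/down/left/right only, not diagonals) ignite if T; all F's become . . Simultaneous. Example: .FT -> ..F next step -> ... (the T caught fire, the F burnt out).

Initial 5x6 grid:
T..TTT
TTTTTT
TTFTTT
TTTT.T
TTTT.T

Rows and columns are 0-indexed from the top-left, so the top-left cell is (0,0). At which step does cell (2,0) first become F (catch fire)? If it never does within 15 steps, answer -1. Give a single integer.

Step 1: cell (2,0)='T' (+4 fires, +1 burnt)
Step 2: cell (2,0)='F' (+7 fires, +4 burnt)
  -> target ignites at step 2
Step 3: cell (2,0)='.' (+7 fires, +7 burnt)
Step 4: cell (2,0)='.' (+5 fires, +7 burnt)
Step 5: cell (2,0)='.' (+2 fires, +5 burnt)
Step 6: cell (2,0)='.' (+0 fires, +2 burnt)
  fire out at step 6

2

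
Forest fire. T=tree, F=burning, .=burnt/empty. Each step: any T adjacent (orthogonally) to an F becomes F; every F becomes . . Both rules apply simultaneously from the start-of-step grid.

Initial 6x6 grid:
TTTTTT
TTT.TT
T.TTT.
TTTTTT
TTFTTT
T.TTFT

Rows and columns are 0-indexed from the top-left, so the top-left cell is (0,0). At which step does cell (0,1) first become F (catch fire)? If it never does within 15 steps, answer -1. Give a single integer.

Step 1: cell (0,1)='T' (+7 fires, +2 burnt)
Step 2: cell (0,1)='T' (+6 fires, +7 burnt)
Step 3: cell (0,1)='T' (+6 fires, +6 burnt)
Step 4: cell (0,1)='T' (+4 fires, +6 burnt)
Step 5: cell (0,1)='F' (+5 fires, +4 burnt)
  -> target ignites at step 5
Step 6: cell (0,1)='.' (+2 fires, +5 burnt)
Step 7: cell (0,1)='.' (+0 fires, +2 burnt)
  fire out at step 7

5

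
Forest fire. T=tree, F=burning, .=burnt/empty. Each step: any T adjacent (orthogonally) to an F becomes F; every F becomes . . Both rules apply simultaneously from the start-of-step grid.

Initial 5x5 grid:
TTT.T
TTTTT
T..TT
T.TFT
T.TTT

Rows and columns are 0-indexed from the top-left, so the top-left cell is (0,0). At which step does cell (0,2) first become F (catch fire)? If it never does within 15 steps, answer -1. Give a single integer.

Step 1: cell (0,2)='T' (+4 fires, +1 burnt)
Step 2: cell (0,2)='T' (+4 fires, +4 burnt)
Step 3: cell (0,2)='T' (+2 fires, +4 burnt)
Step 4: cell (0,2)='F' (+3 fires, +2 burnt)
  -> target ignites at step 4
Step 5: cell (0,2)='.' (+2 fires, +3 burnt)
Step 6: cell (0,2)='.' (+2 fires, +2 burnt)
Step 7: cell (0,2)='.' (+1 fires, +2 burnt)
Step 8: cell (0,2)='.' (+1 fires, +1 burnt)
Step 9: cell (0,2)='.' (+0 fires, +1 burnt)
  fire out at step 9

4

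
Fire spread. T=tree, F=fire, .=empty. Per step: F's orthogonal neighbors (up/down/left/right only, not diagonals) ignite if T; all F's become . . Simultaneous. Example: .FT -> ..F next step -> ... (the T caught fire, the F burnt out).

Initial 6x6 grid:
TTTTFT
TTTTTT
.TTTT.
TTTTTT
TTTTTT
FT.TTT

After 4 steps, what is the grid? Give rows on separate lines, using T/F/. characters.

Step 1: 5 trees catch fire, 2 burn out
  TTTF.F
  TTTTFT
  .TTTT.
  TTTTTT
  FTTTTT
  .F.TTT
Step 2: 6 trees catch fire, 5 burn out
  TTF...
  TTTF.F
  .TTTF.
  FTTTTT
  .FTTTT
  ...TTT
Step 3: 6 trees catch fire, 6 burn out
  TF....
  TTF...
  .TTF..
  .FTTFT
  ..FTTT
  ...TTT
Step 4: 9 trees catch fire, 6 burn out
  F.....
  TF....
  .FF...
  ..FF.F
  ...FFT
  ...TTT

F.....
TF....
.FF...
..FF.F
...FFT
...TTT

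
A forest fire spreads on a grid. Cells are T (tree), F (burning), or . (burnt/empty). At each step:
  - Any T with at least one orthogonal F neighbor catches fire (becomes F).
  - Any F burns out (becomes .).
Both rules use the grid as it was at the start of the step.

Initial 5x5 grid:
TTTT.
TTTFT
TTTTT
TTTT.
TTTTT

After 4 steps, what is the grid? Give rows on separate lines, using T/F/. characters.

Step 1: 4 trees catch fire, 1 burn out
  TTTF.
  TTF.F
  TTTFT
  TTTT.
  TTTTT
Step 2: 5 trees catch fire, 4 burn out
  TTF..
  TF...
  TTF.F
  TTTF.
  TTTTT
Step 3: 5 trees catch fire, 5 burn out
  TF...
  F....
  TF...
  TTF..
  TTTFT
Step 4: 5 trees catch fire, 5 burn out
  F....
  .....
  F....
  TF...
  TTF.F

F....
.....
F....
TF...
TTF.F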